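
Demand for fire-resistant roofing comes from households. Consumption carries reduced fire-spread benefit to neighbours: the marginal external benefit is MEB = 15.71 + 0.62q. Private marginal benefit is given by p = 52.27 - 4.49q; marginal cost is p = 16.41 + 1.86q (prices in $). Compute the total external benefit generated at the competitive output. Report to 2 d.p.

$98.60

Market equilibrium (private): 16.41 + 1.86q = 52.27 - 4.49q → q_m = 5.6472.
Total external benefit = ∫₀^{q_m} (15.71 + 0.62q) dq = 15.71×5.6472 + ½×0.62×5.6472² = 98.6037.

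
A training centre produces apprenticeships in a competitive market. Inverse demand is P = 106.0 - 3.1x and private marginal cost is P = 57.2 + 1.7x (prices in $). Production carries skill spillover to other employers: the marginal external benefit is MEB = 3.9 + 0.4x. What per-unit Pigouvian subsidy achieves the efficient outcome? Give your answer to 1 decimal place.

Social marginal cost = private MC − MEB = 53.3 + 1.3x.
Set SMC = demand: 53.3 + 1.3x = 106.0 - 3.1x → x* = 11.9773.
The Pigouvian subsidy equals MEB at x*: 3.9 + 0.4×11.9773 = 8.6909.

subsidy = $8.7 per unit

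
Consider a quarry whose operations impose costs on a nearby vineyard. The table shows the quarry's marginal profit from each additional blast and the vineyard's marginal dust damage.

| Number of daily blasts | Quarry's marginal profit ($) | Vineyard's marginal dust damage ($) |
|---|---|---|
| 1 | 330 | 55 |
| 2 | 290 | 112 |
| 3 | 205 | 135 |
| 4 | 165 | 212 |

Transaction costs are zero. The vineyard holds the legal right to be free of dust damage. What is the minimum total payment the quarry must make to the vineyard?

$302

Efficient level: marginal profit ≥ marginal dust damage through level 3, so k* = 3.
With the vineyard holding the right, the quarry must at least compensate total damage at k*: 55 + 112 + 135 = 302.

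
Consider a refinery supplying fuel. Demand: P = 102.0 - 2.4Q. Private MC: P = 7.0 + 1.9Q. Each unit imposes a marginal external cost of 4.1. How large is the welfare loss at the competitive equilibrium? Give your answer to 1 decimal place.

Market equilibrium (private): 7.0 + 1.9Q = 102.0 - 2.4Q → Q_m = 22.0930.
Social marginal cost = private MC + MEC = 11.1 + 1.9Q.
Set SMC = demand: 11.1 + 1.9Q = 102.0 - 2.4Q → Q* = 21.1395.
The loss is the area between SMC and demand from Q* to Q_m; with linear curves that's a triangle of height MEC(Q_m).
DWL = ½ × 0.9535 × 4.1000 = 1.9547.

DWL = 2.0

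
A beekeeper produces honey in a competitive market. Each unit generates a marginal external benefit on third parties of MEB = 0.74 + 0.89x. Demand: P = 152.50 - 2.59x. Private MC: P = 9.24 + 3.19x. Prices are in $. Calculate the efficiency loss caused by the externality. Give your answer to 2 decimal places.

Market equilibrium (private): 9.24 + 3.19x = 152.50 - 2.59x → x_m = 24.7855.
Social marginal cost = private MC − MEB = 8.50 + 2.30x.
Set SMC = demand: 8.50 + 2.30x = 152.50 - 2.59x → x* = 29.4479.
The loss is the area between SMC and demand from x* to x_m; with linear curves that's a triangle of height MEB(x_m).
DWL = ½ × 4.6624 × 22.7991 = 53.1493.

DWL = $53.15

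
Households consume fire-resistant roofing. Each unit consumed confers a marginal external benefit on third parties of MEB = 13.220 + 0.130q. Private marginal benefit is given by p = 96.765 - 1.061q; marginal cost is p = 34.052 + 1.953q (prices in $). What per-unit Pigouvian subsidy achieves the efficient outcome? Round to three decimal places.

subsidy = $16.643 per unit

Social marginal benefit = demand + MEB = 109.985 - 0.931q.
Set SMB = MC: 109.985 - 0.931q = 34.052 + 1.953q → q* = 26.3291.
The Pigouvian subsidy equals MEB at q*: 13.220 + 0.130×26.3291 = 16.6428.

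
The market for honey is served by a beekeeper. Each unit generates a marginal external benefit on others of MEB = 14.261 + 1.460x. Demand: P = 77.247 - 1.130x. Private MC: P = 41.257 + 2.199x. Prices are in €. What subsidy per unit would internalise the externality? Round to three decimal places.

Social marginal cost = private MC − MEB = 26.996 + 0.739x.
Set SMC = demand: 26.996 + 0.739x = 77.247 - 1.130x → x* = 26.8866.
The Pigouvian subsidy equals MEB at x*: 14.261 + 1.460×26.8866 = 53.5154.

subsidy = €53.515 per unit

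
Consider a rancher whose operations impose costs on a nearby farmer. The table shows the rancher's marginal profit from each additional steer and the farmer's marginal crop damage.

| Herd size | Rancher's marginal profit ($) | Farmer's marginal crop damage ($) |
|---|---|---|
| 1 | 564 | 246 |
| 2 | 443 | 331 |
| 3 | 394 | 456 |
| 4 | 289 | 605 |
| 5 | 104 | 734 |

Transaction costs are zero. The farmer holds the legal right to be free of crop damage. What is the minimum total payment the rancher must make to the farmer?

$577

Efficient level: marginal profit ≥ marginal crop damage through level 2, so k* = 2.
With the farmer holding the right, the rancher must at least compensate total damage at k*: 246 + 331 = 577.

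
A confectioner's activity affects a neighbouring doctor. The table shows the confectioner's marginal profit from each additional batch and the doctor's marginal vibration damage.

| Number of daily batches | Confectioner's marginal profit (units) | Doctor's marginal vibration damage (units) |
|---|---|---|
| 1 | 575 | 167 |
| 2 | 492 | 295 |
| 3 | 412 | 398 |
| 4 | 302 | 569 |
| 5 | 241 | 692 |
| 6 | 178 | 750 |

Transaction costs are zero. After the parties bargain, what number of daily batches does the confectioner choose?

3

Bargaining reaches the level where marginal profit last exceeds marginal vibration damage.
That holds through level 3 (412 ≥ 398) but not at 4 (302 < 569).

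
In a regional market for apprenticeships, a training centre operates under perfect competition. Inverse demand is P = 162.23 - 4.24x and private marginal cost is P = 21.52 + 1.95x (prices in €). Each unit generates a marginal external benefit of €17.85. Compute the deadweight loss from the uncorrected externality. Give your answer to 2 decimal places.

Market equilibrium (private): 21.52 + 1.95x = 162.23 - 4.24x → x_m = 22.7318.
Social marginal cost = private MC − MEB = 3.67 + 1.95x.
Set SMC = demand: 3.67 + 1.95x = 162.23 - 4.24x → x* = 25.6155.
Between x* and x_m the wedge demand − SMC runs linearly from 0 to MEB(x_m), so the loss is a triangle.
DWL = ½ × 2.8837 × 17.8500 = 25.7370.

DWL = €25.74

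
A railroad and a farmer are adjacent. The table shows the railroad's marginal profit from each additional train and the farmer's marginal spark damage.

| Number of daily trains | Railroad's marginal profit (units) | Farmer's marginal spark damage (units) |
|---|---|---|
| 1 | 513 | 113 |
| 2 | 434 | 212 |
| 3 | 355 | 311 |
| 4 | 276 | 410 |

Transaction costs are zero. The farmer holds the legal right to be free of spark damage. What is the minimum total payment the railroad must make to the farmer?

Efficient level: marginal profit ≥ marginal spark damage through level 3, so k* = 3.
With the farmer holding the right, the railroad must at least compensate total damage at k*: 113 + 212 + 311 = 636.

636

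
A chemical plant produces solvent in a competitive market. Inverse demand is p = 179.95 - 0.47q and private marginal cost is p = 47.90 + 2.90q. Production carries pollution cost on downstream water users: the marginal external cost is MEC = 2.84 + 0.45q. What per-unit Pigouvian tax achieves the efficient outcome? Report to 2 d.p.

tax = 18.06 per unit

Social marginal cost = private MC + MEC = 50.74 + 3.35q.
Set SMC = demand: 50.74 + 3.35q = 179.95 - 0.47q → q* = 33.8246.
The Pigouvian tax equals MEC at q*: 2.84 + 0.45×33.8246 = 18.0611.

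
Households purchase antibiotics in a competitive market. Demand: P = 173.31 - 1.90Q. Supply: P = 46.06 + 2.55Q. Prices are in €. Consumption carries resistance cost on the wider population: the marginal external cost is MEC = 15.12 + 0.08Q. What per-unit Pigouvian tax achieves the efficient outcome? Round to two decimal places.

Social marginal benefit = demand − MEC = 158.19 - 1.98Q.
Set SMB = MC: 158.19 - 1.98Q = 46.06 + 2.55Q → Q* = 24.7528.
The Pigouvian tax equals MEC at Q*: 15.12 + 0.08×24.7528 = 17.1002.

tax = €17.10 per unit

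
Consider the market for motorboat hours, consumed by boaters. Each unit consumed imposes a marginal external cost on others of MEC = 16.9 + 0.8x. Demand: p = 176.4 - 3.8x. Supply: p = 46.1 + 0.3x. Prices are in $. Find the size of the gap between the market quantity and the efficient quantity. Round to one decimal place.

8.6 units

Market equilibrium (private): 46.1 + 0.3x = 176.4 - 3.8x → x_m = 31.7805.
Social marginal benefit = demand − MEC = 159.5 - 4.6x.
Set SMB = MC: 159.5 - 4.6x = 46.1 + 0.3x → x* = 23.1429.
Gap = |31.7805 − 23.1429| = 8.6376.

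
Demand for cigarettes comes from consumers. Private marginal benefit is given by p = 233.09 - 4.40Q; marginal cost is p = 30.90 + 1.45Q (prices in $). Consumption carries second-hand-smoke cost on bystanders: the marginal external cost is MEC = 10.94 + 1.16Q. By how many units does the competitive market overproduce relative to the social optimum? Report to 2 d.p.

Market equilibrium (private): 30.90 + 1.45Q = 233.09 - 4.40Q → Q_m = 34.5624.
Social marginal benefit = demand − MEC = 222.15 - 5.56Q.
Set SMB = MC: 222.15 - 5.56Q = 30.90 + 1.45Q → Q* = 27.2825.
Gap = |34.5624 − 27.2825| = 7.2799.

7.28 units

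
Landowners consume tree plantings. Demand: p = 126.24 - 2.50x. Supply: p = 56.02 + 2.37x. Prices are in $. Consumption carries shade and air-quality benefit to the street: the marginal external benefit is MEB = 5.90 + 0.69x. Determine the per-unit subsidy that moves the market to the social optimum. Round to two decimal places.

Social marginal benefit = demand + MEB = 132.14 - 1.81x.
Set SMB = MC: 132.14 - 1.81x = 56.02 + 2.37x → x* = 18.2105.
The Pigouvian subsidy equals MEB at x*: 5.90 + 0.69×18.2105 = 18.4652.

subsidy = $18.47 per unit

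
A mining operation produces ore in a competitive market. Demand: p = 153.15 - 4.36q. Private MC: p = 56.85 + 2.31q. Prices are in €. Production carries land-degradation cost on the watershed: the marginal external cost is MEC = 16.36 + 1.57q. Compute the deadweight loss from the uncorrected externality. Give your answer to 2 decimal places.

Market equilibrium (private): 56.85 + 2.31q = 153.15 - 4.36q → q_m = 14.4378.
Social marginal cost = private MC + MEC = 73.21 + 3.88q.
Set SMC = demand: 73.21 + 3.88q = 153.15 - 4.36q → q* = 9.7015.
Between q* and q_m the wedge SMC − demand runs linearly from 0 to MEC(q_m), so the loss is a triangle.
DWL = ½ × 4.7363 × 39.0273 = 92.4225.

DWL = €92.42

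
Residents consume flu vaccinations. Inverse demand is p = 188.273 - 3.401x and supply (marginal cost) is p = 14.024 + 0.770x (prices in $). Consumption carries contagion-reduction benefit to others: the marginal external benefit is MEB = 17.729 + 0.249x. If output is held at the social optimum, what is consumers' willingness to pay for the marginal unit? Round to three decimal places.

P = $21.797

Social marginal benefit = demand + MEB = 206.002 - 3.152x.
Set SMB = MC: 206.002 - 3.152x = 14.024 + 0.770x → x* = 48.9490.
Consumer price on the demand curve at x*: 188.273 − 3.401×48.9490 = 21.7975.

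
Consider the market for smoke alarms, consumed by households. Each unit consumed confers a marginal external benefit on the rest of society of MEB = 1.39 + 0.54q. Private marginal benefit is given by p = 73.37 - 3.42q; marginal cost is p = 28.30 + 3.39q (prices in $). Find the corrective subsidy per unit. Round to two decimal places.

Social marginal benefit = demand + MEB = 74.76 - 2.88q.
Set SMB = MC: 74.76 - 2.88q = 28.30 + 3.39q → q* = 7.4099.
The Pigouvian subsidy equals MEB at q*: 1.39 + 0.54×7.4099 = 5.3913.

subsidy = $5.39 per unit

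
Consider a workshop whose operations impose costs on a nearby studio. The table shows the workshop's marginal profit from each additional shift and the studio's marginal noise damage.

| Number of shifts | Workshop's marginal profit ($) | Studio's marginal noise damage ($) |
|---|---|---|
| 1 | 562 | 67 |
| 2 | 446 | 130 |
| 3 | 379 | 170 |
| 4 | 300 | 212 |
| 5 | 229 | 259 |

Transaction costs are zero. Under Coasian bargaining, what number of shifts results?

Bargaining reaches the level where marginal profit last exceeds marginal noise damage.
That holds through level 4 (300 ≥ 212) but not at 5 (229 < 259).

4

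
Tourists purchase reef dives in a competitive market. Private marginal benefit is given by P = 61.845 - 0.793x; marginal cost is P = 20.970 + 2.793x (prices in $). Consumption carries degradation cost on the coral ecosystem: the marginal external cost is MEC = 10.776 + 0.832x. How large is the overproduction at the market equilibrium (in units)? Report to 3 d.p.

4.586 units

Market equilibrium (private): 20.970 + 2.793x = 61.845 - 0.793x → x_m = 11.3985.
Social marginal benefit = demand − MEC = 51.069 - 1.625x.
Set SMB = MC: 51.069 - 1.625x = 20.970 + 2.793x → x* = 6.8128.
Gap = |11.3985 − 6.8128| = 4.5857.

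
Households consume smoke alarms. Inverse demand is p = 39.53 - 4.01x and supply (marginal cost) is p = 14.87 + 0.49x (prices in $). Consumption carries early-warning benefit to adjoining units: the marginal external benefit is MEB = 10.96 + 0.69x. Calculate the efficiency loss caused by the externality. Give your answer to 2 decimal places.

DWL = $28.52

Market equilibrium (private): 14.87 + 0.49x = 39.53 - 4.01x → x_m = 5.4800.
Social marginal benefit = demand + MEB = 50.49 - 3.32x.
Set SMB = MC: 50.49 - 3.32x = 14.87 + 0.49x → x* = 9.3491.
The welfare-loss triangle has base |x_m − x*| and height MEB(x_m) (the vertical gap between SMB and MC is zero at x* and MEB at x_m).
DWL = ½ × 3.8691 × 14.7412 = 28.5176.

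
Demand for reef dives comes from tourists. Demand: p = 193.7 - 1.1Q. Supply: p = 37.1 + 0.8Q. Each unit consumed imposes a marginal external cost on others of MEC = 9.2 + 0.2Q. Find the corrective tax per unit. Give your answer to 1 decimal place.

Social marginal benefit = demand − MEC = 184.5 - 1.3Q.
Set SMB = MC: 184.5 - 1.3Q = 37.1 + 0.8Q → Q* = 70.1905.
The Pigouvian tax equals MEC at Q*: 9.2 + 0.2×70.1905 = 23.2381.

tax = 23.2 per unit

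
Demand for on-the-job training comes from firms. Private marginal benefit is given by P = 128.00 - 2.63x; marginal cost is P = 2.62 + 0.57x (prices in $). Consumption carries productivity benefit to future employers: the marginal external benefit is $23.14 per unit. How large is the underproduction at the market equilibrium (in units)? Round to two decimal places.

Market equilibrium (private): 2.62 + 0.57x = 128.00 - 2.63x → x_m = 39.1813.
Social marginal benefit = demand + MEB = 151.14 - 2.63x.
Set SMB = MC: 151.14 - 2.63x = 2.62 + 0.57x → x* = 46.4125.
Gap = |39.1813 − 46.4125| = 7.2312.

7.23 units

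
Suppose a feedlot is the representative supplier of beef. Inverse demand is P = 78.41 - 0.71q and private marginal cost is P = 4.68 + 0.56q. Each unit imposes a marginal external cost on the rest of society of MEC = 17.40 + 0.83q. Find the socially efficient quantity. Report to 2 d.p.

Social marginal cost = private MC + MEC = 22.08 + 1.39q.
Set SMC = demand: 22.08 + 1.39q = 78.41 - 0.71q → q* = 26.8238.

q* = 26.82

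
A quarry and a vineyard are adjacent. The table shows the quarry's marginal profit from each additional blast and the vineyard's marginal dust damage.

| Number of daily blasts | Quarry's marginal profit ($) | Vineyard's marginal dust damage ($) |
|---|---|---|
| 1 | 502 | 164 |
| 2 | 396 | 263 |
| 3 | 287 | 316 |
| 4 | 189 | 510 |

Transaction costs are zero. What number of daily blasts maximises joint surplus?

2

Bargaining reaches the level where marginal profit last exceeds marginal dust damage.
That holds through level 2 (396 ≥ 263) but not at 3 (287 < 316).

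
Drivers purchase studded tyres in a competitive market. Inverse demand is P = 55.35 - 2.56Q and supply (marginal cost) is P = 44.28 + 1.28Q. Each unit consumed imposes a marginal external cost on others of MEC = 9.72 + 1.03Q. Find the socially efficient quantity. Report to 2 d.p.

Social marginal benefit = demand − MEC = 45.63 - 3.59Q.
Set SMB = MC: 45.63 - 3.59Q = 44.28 + 1.28Q → Q* = 0.2772.

Q* = 0.28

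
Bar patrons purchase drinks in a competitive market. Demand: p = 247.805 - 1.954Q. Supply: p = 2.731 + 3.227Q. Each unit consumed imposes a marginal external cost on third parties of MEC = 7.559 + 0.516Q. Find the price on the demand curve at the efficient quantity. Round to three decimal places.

Social marginal benefit = demand − MEC = 240.246 - 2.470Q.
Set SMB = MC: 240.246 - 2.470Q = 2.731 + 3.227Q → Q* = 41.6912.
Consumer price on the demand curve at Q*: 247.805 − 1.954×41.6912 = 166.3404.

P = 166.340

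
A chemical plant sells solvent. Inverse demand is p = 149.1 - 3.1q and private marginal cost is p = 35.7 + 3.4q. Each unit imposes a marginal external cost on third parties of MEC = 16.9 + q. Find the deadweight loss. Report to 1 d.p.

DWL = 78.6

Market equilibrium (private): 35.7 + 3.4q = 149.1 - 3.1q → q_m = 17.4462.
Social marginal cost = private MC + MEC = 52.6 + 4.4q.
Set SMC = demand: 52.6 + 4.4q = 149.1 - 3.1q → q* = 12.8667.
The loss is the area between SMC and demand from q* to q_m; with linear curves that's a triangle of height MEC(q_m).
DWL = ½ × 4.5795 × 34.3462 = 78.6442.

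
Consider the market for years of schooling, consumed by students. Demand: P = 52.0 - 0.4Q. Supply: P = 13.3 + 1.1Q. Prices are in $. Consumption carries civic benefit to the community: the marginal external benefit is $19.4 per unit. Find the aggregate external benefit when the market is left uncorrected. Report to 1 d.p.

$500.5

Market equilibrium (private): 13.3 + 1.1Q = 52.0 - 0.4Q → Q_m = 25.8000.
Total external benefit = MEB × Q_m = 19.4 × 25.8000 = 500.5200.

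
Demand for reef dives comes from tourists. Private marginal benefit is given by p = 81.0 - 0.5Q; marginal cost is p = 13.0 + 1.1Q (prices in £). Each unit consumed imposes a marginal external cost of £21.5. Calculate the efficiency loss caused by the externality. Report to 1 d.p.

Market equilibrium (private): 13.0 + 1.1Q = 81.0 - 0.5Q → Q_m = 42.5000.
Social marginal benefit = demand − MEC = 59.5 - 0.5Q.
Set SMB = MC: 59.5 - 0.5Q = 13.0 + 1.1Q → Q* = 29.0625.
The loss is the area between SMB and MC from Q* to Q_m; with linear curves that's a triangle of height MEC(Q_m).
DWL = ½ × 13.4375 × 21.5000 = 144.4531.

DWL = £144.5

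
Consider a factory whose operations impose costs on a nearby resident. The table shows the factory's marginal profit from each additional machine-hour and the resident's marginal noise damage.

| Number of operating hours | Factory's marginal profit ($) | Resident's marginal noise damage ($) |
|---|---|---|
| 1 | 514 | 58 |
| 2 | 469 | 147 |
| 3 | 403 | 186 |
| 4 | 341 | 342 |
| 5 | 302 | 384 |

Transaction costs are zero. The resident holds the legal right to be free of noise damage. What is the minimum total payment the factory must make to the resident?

$391

Efficient level: marginal profit ≥ marginal noise damage through level 3, so k* = 3.
With the resident holding the right, the factory must at least compensate total damage at k*: 58 + 147 + 186 = 391.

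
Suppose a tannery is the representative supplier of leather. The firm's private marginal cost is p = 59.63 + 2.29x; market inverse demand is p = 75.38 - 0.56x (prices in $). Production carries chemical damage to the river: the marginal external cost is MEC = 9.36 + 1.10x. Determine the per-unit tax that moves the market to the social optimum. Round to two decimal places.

Social marginal cost = private MC + MEC = 68.99 + 3.39x.
Set SMC = demand: 68.99 + 3.39x = 75.38 - 0.56x → x* = 1.6177.
The Pigouvian tax equals MEC at x*: 9.36 + 1.10×1.6177 = 11.1395.

tax = $11.14 per unit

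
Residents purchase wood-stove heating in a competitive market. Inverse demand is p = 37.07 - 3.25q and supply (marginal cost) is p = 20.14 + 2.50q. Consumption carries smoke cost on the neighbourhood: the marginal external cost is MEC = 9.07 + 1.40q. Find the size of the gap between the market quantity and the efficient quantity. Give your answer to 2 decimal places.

1.85 units

Market equilibrium (private): 20.14 + 2.50q = 37.07 - 3.25q → q_m = 2.9443.
Social marginal benefit = demand − MEC = 28.00 - 4.65q.
Set SMB = MC: 28.00 - 4.65q = 20.14 + 2.50q → q* = 1.0993.
Gap = |2.9443 − 1.0993| = 1.8450.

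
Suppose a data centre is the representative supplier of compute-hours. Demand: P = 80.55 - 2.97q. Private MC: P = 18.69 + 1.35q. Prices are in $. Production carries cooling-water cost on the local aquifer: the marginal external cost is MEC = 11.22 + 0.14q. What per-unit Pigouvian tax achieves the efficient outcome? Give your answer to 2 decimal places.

tax = $12.81 per unit

Social marginal cost = private MC + MEC = 29.91 + 1.49q.
Set SMC = demand: 29.91 + 1.49q = 80.55 - 2.97q → q* = 11.3543.
The Pigouvian tax equals MEC at q*: 11.22 + 0.14×11.3543 = 12.8096.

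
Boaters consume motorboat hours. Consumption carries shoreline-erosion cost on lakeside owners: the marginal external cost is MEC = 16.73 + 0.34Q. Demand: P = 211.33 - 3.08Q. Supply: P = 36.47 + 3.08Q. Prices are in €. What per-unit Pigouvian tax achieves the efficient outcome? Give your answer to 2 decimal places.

Social marginal benefit = demand − MEC = 194.60 - 3.42Q.
Set SMB = MC: 194.60 - 3.42Q = 36.47 + 3.08Q → Q* = 24.3277.
The Pigouvian tax equals MEC at Q*: 16.73 + 0.34×24.3277 = 25.0014.

tax = €25.00 per unit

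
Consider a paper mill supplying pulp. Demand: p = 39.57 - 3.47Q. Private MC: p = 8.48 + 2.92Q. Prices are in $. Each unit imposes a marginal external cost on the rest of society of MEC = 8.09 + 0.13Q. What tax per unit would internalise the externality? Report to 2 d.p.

Social marginal cost = private MC + MEC = 16.57 + 3.05Q.
Set SMC = demand: 16.57 + 3.05Q = 39.57 - 3.47Q → Q* = 3.5276.
The Pigouvian tax equals MEC at Q*: 8.09 + 0.13×3.5276 = 8.5486.

tax = $8.55 per unit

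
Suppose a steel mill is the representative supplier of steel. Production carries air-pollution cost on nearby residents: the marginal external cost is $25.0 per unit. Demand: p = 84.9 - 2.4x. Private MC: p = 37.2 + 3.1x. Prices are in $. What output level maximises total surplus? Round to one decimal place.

Social marginal cost = private MC + MEC = 62.2 + 3.1x.
Set SMC = demand: 62.2 + 3.1x = 84.9 - 2.4x → x* = 4.1273.

x* = 4.1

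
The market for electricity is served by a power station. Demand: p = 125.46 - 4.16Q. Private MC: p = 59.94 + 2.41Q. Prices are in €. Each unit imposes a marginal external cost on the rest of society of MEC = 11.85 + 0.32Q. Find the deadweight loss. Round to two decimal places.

Market equilibrium (private): 59.94 + 2.41Q = 125.46 - 4.16Q → Q_m = 9.9726.
Social marginal cost = private MC + MEC = 71.79 + 2.73Q.
Set SMC = demand: 71.79 + 2.73Q = 125.46 - 4.16Q → Q* = 7.7896.
Between Q* and Q_m the wedge SMC − demand runs linearly from 0 to MEC(Q_m), so the loss is a triangle.
DWL = ½ × 2.1830 × 15.0412 = 16.4175.

DWL = €16.42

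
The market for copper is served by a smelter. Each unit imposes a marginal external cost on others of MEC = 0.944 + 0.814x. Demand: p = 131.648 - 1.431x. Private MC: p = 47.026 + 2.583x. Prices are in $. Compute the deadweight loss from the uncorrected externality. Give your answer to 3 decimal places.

DWL = $33.945

Market equilibrium (private): 47.026 + 2.583x = 131.648 - 1.431x → x_m = 21.0817.
Social marginal cost = private MC + MEC = 47.970 + 3.397x.
Set SMC = demand: 47.970 + 3.397x = 131.648 - 1.431x → x* = 17.3318.
Between x* and x_m the wedge SMC − demand runs linearly from 0 to MEC(x_m), so the loss is a triangle.
DWL = ½ × 3.7499 × 18.1045 = 33.9450.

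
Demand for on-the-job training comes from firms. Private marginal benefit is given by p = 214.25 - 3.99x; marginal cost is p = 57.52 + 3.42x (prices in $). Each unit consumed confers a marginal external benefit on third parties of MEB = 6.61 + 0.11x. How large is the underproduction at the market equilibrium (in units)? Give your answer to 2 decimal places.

Market equilibrium (private): 57.52 + 3.42x = 214.25 - 3.99x → x_m = 21.1511.
Social marginal benefit = demand + MEB = 220.86 - 3.88x.
Set SMB = MC: 220.86 - 3.88x = 57.52 + 3.42x → x* = 22.3753.
Gap = |21.1511 − 22.3753| = 1.2242.

1.22 units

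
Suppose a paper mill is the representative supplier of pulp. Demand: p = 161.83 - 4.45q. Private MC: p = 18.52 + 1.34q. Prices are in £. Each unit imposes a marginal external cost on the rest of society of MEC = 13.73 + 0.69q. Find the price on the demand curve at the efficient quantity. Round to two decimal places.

P = £72.84

Social marginal cost = private MC + MEC = 32.25 + 2.03q.
Set SMC = demand: 32.25 + 2.03q = 161.83 - 4.45q → q* = 19.9969.
Consumer price on the demand curve at q*: 161.83 − 4.45×19.9969 = 72.8438.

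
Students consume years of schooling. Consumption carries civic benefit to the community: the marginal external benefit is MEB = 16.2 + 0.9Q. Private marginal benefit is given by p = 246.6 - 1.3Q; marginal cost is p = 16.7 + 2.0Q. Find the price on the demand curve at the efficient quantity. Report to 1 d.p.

P = 113.3

Social marginal benefit = demand + MEB = 262.8 - 0.4Q.
Set SMB = MC: 262.8 - 0.4Q = 16.7 + 2.0Q → Q* = 102.5417.
Consumer price on the demand curve at Q*: 246.6 − 1.3×102.5417 = 113.2958.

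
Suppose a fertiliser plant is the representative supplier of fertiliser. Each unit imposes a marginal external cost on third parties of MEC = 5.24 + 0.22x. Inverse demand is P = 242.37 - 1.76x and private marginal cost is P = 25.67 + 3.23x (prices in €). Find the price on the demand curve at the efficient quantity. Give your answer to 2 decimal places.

P = €170.94

Social marginal cost = private MC + MEC = 30.91 + 3.45x.
Set SMC = demand: 30.91 + 3.45x = 242.37 - 1.76x → x* = 40.5873.
Consumer price on the demand curve at x*: 242.37 − 1.76×40.5873 = 170.9364.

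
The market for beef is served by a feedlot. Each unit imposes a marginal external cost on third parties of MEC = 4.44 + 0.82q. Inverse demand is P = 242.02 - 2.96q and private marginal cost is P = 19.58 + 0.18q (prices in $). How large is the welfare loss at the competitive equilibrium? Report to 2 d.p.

Market equilibrium (private): 19.58 + 0.18q = 242.02 - 2.96q → q_m = 70.8408.
Social marginal cost = private MC + MEC = 24.02 + q.
Set SMC = demand: 24.02 + q = 242.02 - 2.96q → q* = 55.0505.
Height of the DWL triangle at q_m is SMC(q_m) − demand(q_m) = MEC(q_m) = 62.5294.
DWL = ½ × 15.7903 × 62.5294 = 493.6790.

DWL = $493.68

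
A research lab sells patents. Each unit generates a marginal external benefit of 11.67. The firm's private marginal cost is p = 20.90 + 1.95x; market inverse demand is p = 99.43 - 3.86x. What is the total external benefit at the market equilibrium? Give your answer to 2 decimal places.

Market equilibrium (private): 20.90 + 1.95x = 99.43 - 3.86x → x_m = 13.5164.
Total external benefit = MEB × x_m = 11.67 × 13.5164 = 157.7364.

157.74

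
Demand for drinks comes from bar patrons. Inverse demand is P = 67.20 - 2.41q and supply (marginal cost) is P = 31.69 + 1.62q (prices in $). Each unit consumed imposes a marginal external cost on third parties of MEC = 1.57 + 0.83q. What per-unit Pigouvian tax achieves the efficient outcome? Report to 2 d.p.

tax = $7.37 per unit

Social marginal benefit = demand − MEC = 65.63 - 3.24q.
Set SMB = MC: 65.63 - 3.24q = 31.69 + 1.62q → q* = 6.9835.
The Pigouvian tax equals MEC at q*: 1.57 + 0.83×6.9835 = 7.3663.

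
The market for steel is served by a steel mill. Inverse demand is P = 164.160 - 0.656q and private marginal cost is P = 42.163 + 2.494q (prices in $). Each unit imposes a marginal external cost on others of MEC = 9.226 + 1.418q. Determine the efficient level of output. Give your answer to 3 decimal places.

Social marginal cost = private MC + MEC = 51.389 + 3.912q.
Set SMC = demand: 51.389 + 3.912q = 164.160 - 0.656q → q* = 24.6872.

q* = 24.687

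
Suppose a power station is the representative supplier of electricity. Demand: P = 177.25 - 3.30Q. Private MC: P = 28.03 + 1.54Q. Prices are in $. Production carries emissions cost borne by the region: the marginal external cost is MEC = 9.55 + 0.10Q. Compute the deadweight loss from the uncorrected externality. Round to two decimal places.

DWL = $16.15

Market equilibrium (private): 28.03 + 1.54Q = 177.25 - 3.30Q → Q_m = 30.8306.
Social marginal cost = private MC + MEC = 37.58 + 1.64Q.
Set SMC = demand: 37.58 + 1.64Q = 177.25 - 3.30Q → Q* = 28.2733.
The loss is the area between SMC and demand from Q* to Q_m; with linear curves that's a triangle of height MEC(Q_m).
DWL = ½ × 2.5573 × 12.6331 = 16.1533.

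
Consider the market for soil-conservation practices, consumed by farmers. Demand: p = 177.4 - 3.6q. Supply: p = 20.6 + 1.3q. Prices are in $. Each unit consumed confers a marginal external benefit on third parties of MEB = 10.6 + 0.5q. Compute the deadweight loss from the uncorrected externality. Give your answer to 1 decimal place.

DWL = $80.4

Market equilibrium (private): 20.6 + 1.3q = 177.4 - 3.6q → q_m = 32.0000.
Social marginal benefit = demand + MEB = 188.0 - 3.1q.
Set SMB = MC: 188.0 - 3.1q = 20.6 + 1.3q → q* = 38.0455.
Height of the DWL triangle at q_m is SMB(q_m) − MC(q_m) = MEB(q_m) = 26.6000.
DWL = ½ × 6.0455 × 26.6000 = 80.4052.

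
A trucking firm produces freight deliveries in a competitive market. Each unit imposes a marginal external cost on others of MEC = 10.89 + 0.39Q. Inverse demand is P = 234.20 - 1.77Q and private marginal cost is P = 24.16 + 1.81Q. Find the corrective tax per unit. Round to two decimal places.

tax = 30.45 per unit

Social marginal cost = private MC + MEC = 35.05 + 2.20Q.
Set SMC = demand: 35.05 + 2.20Q = 234.20 - 1.77Q → Q* = 50.1637.
The Pigouvian tax equals MEC at Q*: 10.89 + 0.39×50.1637 = 30.4538.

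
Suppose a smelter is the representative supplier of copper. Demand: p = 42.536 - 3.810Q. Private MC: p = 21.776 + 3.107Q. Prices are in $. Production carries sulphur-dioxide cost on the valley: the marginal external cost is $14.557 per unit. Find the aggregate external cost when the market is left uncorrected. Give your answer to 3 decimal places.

Market equilibrium (private): 21.776 + 3.107Q = 42.536 - 3.810Q → Q_m = 3.0013.
Total external cost = MEC × Q_m = 14.557 × 3.0013 = 43.6899.

$43.690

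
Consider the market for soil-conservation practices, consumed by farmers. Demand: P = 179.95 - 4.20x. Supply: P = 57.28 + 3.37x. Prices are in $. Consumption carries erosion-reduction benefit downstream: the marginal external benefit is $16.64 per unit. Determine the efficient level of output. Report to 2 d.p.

Social marginal benefit = demand + MEB = 196.59 - 4.20x.
Set SMB = MC: 196.59 - 4.20x = 57.28 + 3.37x → x* = 18.4029.

x* = 18.40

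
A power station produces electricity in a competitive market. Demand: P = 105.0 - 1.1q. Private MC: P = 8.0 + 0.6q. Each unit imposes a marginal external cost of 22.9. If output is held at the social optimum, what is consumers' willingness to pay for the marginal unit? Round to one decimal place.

P = 57.1

Social marginal cost = private MC + MEC = 30.9 + 0.6q.
Set SMC = demand: 30.9 + 0.6q = 105.0 - 1.1q → q* = 43.5882.
Consumer price on the demand curve at q*: 105.0 − 1.1×43.5882 = 57.0530.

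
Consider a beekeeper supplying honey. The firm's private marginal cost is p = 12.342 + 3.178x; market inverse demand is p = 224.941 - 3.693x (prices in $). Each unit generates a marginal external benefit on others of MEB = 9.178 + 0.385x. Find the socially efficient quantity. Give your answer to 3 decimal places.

Social marginal cost = private MC − MEB = 3.164 + 2.793x.
Set SMC = demand: 3.164 + 2.793x = 224.941 - 3.693x → x* = 34.1932.

x* = 34.193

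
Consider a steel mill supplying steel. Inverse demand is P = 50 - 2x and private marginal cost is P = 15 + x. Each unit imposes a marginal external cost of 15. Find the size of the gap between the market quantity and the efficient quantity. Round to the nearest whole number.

5 units

Market equilibrium (private): 15 + x = 50 - 2x → x_m = 11.6667.
Social marginal cost = private MC + MEC = 30 + x.
Set SMC = demand: 30 + x = 50 - 2x → x* = 6.6667.
Gap = |11.6667 − 6.6667| = 5.0000.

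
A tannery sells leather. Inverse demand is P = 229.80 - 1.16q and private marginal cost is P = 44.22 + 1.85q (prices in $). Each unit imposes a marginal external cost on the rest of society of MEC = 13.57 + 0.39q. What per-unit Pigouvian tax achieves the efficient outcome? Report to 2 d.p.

Social marginal cost = private MC + MEC = 57.79 + 2.24q.
Set SMC = demand: 57.79 + 2.24q = 229.80 - 1.16q → q* = 50.5912.
The Pigouvian tax equals MEC at q*: 13.57 + 0.39×50.5912 = 33.3006.

tax = $33.30 per unit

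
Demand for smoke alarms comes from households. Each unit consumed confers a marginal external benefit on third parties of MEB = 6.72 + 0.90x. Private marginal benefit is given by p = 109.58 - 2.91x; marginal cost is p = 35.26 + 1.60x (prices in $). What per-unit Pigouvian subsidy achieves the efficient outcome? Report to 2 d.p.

subsidy = $26.92 per unit

Social marginal benefit = demand + MEB = 116.30 - 2.01x.
Set SMB = MC: 116.30 - 2.01x = 35.26 + 1.60x → x* = 22.4488.
The Pigouvian subsidy equals MEB at x*: 6.72 + 0.90×22.4488 = 26.9239.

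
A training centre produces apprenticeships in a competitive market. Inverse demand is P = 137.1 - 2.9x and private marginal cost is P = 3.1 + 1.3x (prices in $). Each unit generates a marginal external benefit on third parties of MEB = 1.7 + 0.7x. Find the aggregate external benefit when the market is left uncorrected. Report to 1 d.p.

Market equilibrium (private): 3.1 + 1.3x = 137.1 - 2.9x → x_m = 31.9048.
Total external benefit = ∫₀^{x_m} (1.7 + 0.7x) dx = 1.7×31.9048 + ½×0.7×31.9048² = 410.5089.

$410.5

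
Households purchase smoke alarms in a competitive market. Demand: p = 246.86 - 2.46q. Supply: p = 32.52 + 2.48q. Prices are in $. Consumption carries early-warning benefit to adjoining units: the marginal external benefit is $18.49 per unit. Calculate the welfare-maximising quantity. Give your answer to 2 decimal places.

Social marginal benefit = demand + MEB = 265.35 - 2.46q.
Set SMB = MC: 265.35 - 2.46q = 32.52 + 2.48q → q* = 47.1316.

q* = 47.13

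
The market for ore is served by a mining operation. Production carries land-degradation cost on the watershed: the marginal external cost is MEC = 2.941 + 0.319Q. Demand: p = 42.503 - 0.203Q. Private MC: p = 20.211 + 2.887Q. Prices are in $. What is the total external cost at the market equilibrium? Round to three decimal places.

$29.518

Market equilibrium (private): 20.211 + 2.887Q = 42.503 - 0.203Q → Q_m = 7.2142.
Total external cost = ∫₀^{Q_m} (2.941 + 0.319Q) dQ = 2.941×7.2142 + ½×0.319×7.2142² = 29.5181.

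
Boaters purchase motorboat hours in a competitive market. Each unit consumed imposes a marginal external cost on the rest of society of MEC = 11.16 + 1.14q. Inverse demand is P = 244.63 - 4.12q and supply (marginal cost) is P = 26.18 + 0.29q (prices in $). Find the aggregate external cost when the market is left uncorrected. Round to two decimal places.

Market equilibrium (private): 26.18 + 0.29q = 244.63 - 4.12q → q_m = 49.5351.
Total external cost = ∫₀^{q_m} (11.16 + 1.14q) dq = 11.16×49.5351 + ½×1.14×49.5351² = 1951.4356.

$1951.44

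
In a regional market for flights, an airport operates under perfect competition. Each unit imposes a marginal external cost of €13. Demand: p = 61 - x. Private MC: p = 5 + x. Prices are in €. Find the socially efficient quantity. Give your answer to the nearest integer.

Social marginal cost = private MC + MEC = 18 + x.
Set SMC = demand: 18 + x = 61 - x → x* = 21.5000.

x* = 22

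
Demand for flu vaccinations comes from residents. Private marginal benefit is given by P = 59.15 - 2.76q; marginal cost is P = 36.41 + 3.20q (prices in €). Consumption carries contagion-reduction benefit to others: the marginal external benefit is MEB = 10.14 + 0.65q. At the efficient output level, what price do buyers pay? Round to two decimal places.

P = €42.06

Social marginal benefit = demand + MEB = 69.29 - 2.11q.
Set SMB = MC: 69.29 - 2.11q = 36.41 + 3.20q → q* = 6.1921.
Consumer price on the demand curve at q*: 59.15 − 2.76×6.1921 = 42.0598.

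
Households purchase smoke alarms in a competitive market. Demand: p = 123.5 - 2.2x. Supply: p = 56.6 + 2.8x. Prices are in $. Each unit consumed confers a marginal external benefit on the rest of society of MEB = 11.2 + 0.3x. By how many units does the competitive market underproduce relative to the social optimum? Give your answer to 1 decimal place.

3.2 units

Market equilibrium (private): 56.6 + 2.8x = 123.5 - 2.2x → x_m = 13.3800.
Social marginal benefit = demand + MEB = 134.7 - 1.9x.
Set SMB = MC: 134.7 - 1.9x = 56.6 + 2.8x → x* = 16.6170.
Gap = |13.3800 − 16.6170| = 3.2370.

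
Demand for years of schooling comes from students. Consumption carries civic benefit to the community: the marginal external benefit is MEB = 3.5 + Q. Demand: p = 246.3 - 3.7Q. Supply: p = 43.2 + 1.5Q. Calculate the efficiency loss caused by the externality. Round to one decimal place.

DWL = 215.6

Market equilibrium (private): 43.2 + 1.5Q = 246.3 - 3.7Q → Q_m = 39.0577.
Social marginal benefit = demand + MEB = 249.8 - 2.7Q.
Set SMB = MC: 249.8 - 2.7Q = 43.2 + 1.5Q → Q* = 49.1905.
Between Q* and Q_m the wedge SMB − MC runs linearly from 0 to MEB(Q_m), so the loss is a triangle.
DWL = ½ × 10.1328 × 42.5577 = 215.6143.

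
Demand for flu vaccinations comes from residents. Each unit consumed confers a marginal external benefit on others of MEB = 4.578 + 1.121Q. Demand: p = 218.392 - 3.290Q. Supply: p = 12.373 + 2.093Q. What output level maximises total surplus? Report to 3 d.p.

Social marginal benefit = demand + MEB = 222.970 - 2.169Q.
Set SMB = MC: 222.970 - 2.169Q = 12.373 + 2.093Q → Q* = 49.4127.

Q* = 49.413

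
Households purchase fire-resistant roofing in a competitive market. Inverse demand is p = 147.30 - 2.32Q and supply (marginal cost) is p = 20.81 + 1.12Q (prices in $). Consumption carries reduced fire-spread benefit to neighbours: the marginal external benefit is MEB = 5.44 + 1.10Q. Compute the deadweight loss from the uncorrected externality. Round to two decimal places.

DWL = $449.93

Market equilibrium (private): 20.81 + 1.12Q = 147.30 - 2.32Q → Q_m = 36.7703.
Social marginal benefit = demand + MEB = 152.74 - 1.22Q.
Set SMB = MC: 152.74 - 1.22Q = 20.81 + 1.12Q → Q* = 56.3803.
The welfare-loss triangle has base |Q_m − Q*| and height MEB(Q_m) (the vertical gap between SMB and MC is zero at Q* and MEB at Q_m).
DWL = ½ × 19.6100 × 45.8874 = 449.9260.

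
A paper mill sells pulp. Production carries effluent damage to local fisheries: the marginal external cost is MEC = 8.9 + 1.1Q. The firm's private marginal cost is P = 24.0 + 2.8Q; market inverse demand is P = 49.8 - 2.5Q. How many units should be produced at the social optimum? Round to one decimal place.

Social marginal cost = private MC + MEC = 32.9 + 3.9Q.
Set SMC = demand: 32.9 + 3.9Q = 49.8 - 2.5Q → Q* = 2.6406.

Q* = 2.6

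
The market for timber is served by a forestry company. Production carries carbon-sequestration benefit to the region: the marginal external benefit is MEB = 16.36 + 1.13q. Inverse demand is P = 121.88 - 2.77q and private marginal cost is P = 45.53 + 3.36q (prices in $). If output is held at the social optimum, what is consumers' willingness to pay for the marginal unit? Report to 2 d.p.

P = $70.52

Social marginal cost = private MC − MEB = 29.17 + 2.23q.
Set SMC = demand: 29.17 + 2.23q = 121.88 - 2.77q → q* = 18.5420.
Consumer price on the demand curve at q*: 121.88 − 2.77×18.5420 = 70.5187.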